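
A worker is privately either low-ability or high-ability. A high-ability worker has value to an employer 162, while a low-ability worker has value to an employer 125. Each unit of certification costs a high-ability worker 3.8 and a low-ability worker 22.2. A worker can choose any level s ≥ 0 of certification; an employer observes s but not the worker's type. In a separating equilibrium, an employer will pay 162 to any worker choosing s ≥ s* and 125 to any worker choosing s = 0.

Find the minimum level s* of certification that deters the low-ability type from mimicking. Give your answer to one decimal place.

A low-ability worker choosing s = 0 receives 125.
Imitating at s* instead would pay 162 at cost 22.2·s*, netting 162 − 22.2·s*.
Indifference: 125 = 162 − 22.2·s*, so s* = (162 − 125) / 22.2 ≈ 1.7.
This is the low-ability type's binding incentive-compatibility constraint; any s ≥ 1.7 sustains separation on that side.

1.7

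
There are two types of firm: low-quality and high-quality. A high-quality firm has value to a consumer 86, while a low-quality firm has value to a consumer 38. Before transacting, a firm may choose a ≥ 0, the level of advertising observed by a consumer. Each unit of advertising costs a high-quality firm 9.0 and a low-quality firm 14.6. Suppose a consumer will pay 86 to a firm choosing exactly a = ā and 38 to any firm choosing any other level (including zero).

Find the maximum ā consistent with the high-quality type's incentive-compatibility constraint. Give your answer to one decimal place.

Choosing ā yields the high-quality type 86 − 9.0·ā; choosing zero yields 38.
The high-quality type is indifferent at 86 − 9.0·ā = 38, i.e. ā = (86 − 38) / 9.0 ≈ 5.3.
For any ā above 5.3 the high-quality type would rather pool at zero, so separation collapses.

5.3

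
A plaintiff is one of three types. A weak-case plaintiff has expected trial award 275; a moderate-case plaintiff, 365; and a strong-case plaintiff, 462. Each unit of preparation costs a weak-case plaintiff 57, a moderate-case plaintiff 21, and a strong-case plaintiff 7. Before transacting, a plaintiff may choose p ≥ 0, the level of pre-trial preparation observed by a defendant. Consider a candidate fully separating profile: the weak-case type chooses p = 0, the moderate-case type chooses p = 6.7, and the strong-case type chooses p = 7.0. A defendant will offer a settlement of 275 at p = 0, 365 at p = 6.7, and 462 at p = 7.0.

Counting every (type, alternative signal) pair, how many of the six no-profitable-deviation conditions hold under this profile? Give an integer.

4

Strong-case (own payoff 462 − 7×7.0 = 413): to p=0 gives 275 → no gain ✓; to p=6.7 gives 365 − 7×6.7 = 318.1 → no gain ✓.
Weak-case (own payoff 275): to p=6.7 gives 365 − 57×6.7 = -16.9 → no gain ✓; to p=7.0 gives 462 − 57×7.0 = 63 → no gain ✓.
Moderate-case (own payoff 365 − 21×6.7 = 224.3): to p=0 gives 275 → profitable ✗; to p=7.0 gives 462 − 21×7.0 = 315 → profitable ✗.
4 of the 6 constraints hold; not an equilibrium.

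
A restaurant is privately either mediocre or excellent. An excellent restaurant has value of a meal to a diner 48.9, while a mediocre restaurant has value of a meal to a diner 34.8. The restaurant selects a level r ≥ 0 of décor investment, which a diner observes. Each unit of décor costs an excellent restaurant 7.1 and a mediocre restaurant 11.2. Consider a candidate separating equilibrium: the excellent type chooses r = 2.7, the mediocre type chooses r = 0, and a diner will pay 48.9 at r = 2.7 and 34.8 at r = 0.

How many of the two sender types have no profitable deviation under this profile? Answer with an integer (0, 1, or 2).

Mediocre type: stay at 0 → 34.8; mimic → 48.9 − 11.2 × 2.7 = 18.66. IC holds (34.8 ≥ 18.66).
Excellent type: signal → 48.9 − 7.1 × 2.7 = 29.73; deviate to 0 → 34.8. IC fails (29.73 < 34.8).
1 of 2 constraints hold, so this profile is not an equilibrium.

1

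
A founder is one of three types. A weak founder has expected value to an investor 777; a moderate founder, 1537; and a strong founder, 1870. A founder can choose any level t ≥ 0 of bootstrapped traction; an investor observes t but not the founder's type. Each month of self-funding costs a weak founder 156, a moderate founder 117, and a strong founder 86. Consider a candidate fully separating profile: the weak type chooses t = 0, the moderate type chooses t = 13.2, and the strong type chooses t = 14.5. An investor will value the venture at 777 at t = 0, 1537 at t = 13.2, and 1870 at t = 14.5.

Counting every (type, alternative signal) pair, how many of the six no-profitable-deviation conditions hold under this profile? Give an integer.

Strong (own payoff 1870 − 86×14.5 = 623): to t=0 gives 777 → profitable ✗; to t=13.2 gives 1537 − 86×13.2 = 401.8 → no gain ✓.
Weak (own payoff 777): to t=13.2 gives 1537 − 156×13.2 = -522.2 → no gain ✓; to t=14.5 gives 1870 − 156×14.5 = -392 → no gain ✓.
Moderate (own payoff 1537 − 117×13.2 = -7.4): to t=0 gives 777 → profitable ✗; to t=14.5 gives 1870 − 117×14.5 = 173.5 → profitable ✗.
3 of the 6 constraints hold; not an equilibrium.

3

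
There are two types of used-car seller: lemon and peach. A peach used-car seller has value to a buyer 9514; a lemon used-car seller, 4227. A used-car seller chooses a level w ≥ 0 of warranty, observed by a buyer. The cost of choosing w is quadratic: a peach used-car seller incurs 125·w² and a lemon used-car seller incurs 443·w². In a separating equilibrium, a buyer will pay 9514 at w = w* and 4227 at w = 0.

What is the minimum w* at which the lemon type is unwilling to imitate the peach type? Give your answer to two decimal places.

The lemon type at w = 0 receives 4227; imitating at w* yields 9514 − 443·w*².
Indifference: 4227 = 9514 − 443·w*², so w*² = (9514 − 4227) / 443 ≈ 11.9345.
w* = √11.9345 ≈ 3.45.

3.45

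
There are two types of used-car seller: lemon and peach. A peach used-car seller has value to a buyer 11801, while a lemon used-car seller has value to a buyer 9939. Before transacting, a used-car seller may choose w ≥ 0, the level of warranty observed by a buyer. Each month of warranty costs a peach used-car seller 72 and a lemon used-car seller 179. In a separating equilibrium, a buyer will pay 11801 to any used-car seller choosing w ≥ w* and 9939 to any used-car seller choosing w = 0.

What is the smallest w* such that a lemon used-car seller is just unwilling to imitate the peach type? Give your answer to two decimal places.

A lemon used-car seller choosing w = 0 receives 9939.
Imitating at w* instead would pay 11801 at cost 179·w*, netting 11801 − 179·w*.
Indifference: 9939 = 11801 − 179·w*, so w* = (11801 − 9939) / 179 ≈ 10.40.
This is the lemon type's binding incentive-compatibility constraint; any w ≥ 10.40 sustains separation on that side.

10.40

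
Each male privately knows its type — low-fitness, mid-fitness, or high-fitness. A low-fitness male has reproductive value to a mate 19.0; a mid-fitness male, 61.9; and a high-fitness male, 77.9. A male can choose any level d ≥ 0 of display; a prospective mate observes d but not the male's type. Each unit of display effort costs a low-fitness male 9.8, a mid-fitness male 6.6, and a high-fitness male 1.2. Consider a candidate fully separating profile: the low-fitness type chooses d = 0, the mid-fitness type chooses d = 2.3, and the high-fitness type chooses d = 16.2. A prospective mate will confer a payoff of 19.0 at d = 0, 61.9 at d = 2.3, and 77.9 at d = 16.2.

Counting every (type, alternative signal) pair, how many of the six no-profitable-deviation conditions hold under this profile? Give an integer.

High-fitness (own payoff 77.9 − 1.2×16.2 = 58.46): to d=0 gives 19.0 → no gain ✓; to d=2.3 gives 61.9 − 1.2×2.3 = 59.14 → profitable ✗.
Low-fitness (own payoff 19.0): to d=2.3 gives 61.9 − 9.8×2.3 = 39.36 → profitable ✗; to d=16.2 gives 77.9 − 9.8×16.2 = -80.86 → no gain ✓.
Mid-fitness (own payoff 61.9 − 6.6×2.3 = 46.72): to d=0 gives 19.0 → no gain ✓; to d=16.2 gives 77.9 − 6.6×16.2 = -29.02 → no gain ✓.
4 of the 6 constraints hold; not an equilibrium.

4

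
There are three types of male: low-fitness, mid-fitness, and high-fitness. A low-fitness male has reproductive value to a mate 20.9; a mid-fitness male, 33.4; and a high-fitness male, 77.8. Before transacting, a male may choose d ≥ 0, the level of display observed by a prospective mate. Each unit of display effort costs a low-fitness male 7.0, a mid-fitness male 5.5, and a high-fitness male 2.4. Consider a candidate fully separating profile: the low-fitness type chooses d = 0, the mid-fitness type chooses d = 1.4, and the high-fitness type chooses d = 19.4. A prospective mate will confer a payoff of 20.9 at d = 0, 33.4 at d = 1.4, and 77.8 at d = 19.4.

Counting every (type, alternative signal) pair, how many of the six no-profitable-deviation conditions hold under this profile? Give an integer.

Mid-fitness (own payoff 33.4 − 5.5×1.4 = 25.7): to d=0 gives 20.9 → no gain ✓; to d=19.4 gives 77.8 − 5.5×19.4 = -28.9 → no gain ✓.
High-fitness (own payoff 77.8 − 2.4×19.4 = 31.24): to d=0 gives 20.9 → no gain ✓; to d=1.4 gives 33.4 − 2.4×1.4 = 30.04 → no gain ✓.
Low-fitness (own payoff 20.9): to d=1.4 gives 33.4 − 7.0×1.4 = 23.6 → profitable ✗; to d=19.4 gives 77.8 − 7.0×19.4 = -58 → no gain ✓.
5 of the 6 constraints hold; not an equilibrium.

5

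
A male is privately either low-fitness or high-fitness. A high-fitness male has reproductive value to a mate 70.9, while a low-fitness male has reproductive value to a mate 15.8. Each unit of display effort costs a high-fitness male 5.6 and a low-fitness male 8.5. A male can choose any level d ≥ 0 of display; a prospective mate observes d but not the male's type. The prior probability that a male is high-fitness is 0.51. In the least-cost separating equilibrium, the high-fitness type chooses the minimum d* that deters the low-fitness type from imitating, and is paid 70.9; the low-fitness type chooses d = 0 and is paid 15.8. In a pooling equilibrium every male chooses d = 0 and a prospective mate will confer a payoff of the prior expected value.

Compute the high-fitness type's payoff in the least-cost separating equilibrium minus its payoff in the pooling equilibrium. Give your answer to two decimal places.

Least-cost separating signal: d* solves 15.8 = 70.9 − 8.5·d*, so d* = (70.9 − 15.8)/8.5 ≈ 6.4824.
High-fitness type's separating payoff: 70.9 − 5.6 × d* = 70.9 − 5.6 × (70.9 − 15.8)/8.5 = 70.9 − 308.56/8.5 ≈ 34.5988.
Pooling payoff: 0.51 × 70.9 + 0.49 × 15.8 = 43.901.
Difference: 34.5988 − 43.901 = -9.3022, i.e. -9.30 to two decimal places.
The high-fitness type would prefer the pooling outcome.

-9.30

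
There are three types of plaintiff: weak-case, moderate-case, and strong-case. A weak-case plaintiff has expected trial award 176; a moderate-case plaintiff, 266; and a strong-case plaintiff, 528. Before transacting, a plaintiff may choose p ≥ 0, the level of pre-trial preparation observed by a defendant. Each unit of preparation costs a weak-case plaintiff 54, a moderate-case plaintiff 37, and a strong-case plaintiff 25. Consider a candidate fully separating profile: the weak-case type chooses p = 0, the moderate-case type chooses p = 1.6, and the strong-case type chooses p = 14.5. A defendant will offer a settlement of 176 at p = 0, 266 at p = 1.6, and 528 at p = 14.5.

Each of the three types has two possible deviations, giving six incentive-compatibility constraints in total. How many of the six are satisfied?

3

Weak-case (own payoff 176): to p=1.6 gives 266 − 54×1.6 = 179.6 → profitable ✗; to p=14.5 gives 528 − 54×14.5 = -255 → no gain ✓.
Moderate-case (own payoff 266 − 37×1.6 = 206.8): to p=0 gives 176 → no gain ✓; to p=14.5 gives 528 − 37×14.5 = -8.5 → no gain ✓.
Strong-case (own payoff 528 − 25×14.5 = 165.5): to p=0 gives 176 → profitable ✗; to p=1.6 gives 266 − 25×1.6 = 226 → profitable ✗.
3 of the 6 constraints hold; not an equilibrium.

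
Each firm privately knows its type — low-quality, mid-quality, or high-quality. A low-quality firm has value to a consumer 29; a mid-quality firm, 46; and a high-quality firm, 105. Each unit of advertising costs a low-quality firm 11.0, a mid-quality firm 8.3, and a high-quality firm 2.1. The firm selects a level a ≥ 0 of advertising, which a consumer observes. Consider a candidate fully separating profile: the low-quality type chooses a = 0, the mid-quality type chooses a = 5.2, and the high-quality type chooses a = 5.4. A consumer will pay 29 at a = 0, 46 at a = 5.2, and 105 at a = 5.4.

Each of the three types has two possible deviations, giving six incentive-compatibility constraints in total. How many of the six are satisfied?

High-quality (own payoff 105 − 2.1×5.4 = 93.66): to a=0 gives 29 → no gain ✓; to a=5.2 gives 46 − 2.1×5.2 = 35.08 → no gain ✓.
Low-quality (own payoff 29): to a=5.2 gives 46 − 11.0×5.2 = -11.2 → no gain ✓; to a=5.4 gives 105 − 11.0×5.4 = 45.6 → profitable ✗.
Mid-quality (own payoff 46 − 8.3×5.2 = 2.84): to a=0 gives 29 → profitable ✗; to a=5.4 gives 105 − 8.3×5.4 = 60.18 → profitable ✗.
3 of the 6 constraints hold; not an equilibrium.

3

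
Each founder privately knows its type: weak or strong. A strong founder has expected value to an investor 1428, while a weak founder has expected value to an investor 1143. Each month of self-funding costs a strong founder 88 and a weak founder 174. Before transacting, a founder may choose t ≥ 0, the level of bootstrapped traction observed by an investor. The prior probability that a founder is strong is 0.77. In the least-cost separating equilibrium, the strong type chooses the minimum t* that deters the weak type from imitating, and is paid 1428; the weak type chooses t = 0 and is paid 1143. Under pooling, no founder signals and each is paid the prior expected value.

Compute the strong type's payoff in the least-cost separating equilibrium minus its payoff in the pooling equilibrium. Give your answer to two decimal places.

-78.59

Least-cost separating signal: t* solves 1143 = 1428 − 174·t*, so t* = (1428 − 1143)/174 ≈ 1.6379.
Strong type's separating payoff: 1428 − 88 × t* = 1428 − 88 × (1428 − 1143)/174 = 1428 − 25080/174 ≈ 1283.8621.
Pooling payoff: 0.77 × 1428 + 0.23 × 1143 = 1362.45.
Difference: 1283.8621 − 1362.45 = -78.5879, i.e. -78.59 to two decimal places.
The strong type would prefer the pooling outcome.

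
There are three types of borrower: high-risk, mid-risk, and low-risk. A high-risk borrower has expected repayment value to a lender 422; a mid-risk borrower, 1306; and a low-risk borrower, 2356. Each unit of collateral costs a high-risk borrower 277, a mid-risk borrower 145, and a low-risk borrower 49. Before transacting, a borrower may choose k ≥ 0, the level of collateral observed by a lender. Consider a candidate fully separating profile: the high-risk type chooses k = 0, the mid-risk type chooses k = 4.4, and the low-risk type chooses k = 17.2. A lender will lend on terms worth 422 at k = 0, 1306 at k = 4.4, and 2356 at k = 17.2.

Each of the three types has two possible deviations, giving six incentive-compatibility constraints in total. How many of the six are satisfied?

Low-risk (own payoff 2356 − 49×17.2 = 1513.2): to k=0 gives 422 → no gain ✓; to k=4.4 gives 1306 − 49×4.4 = 1090.4 → no gain ✓.
High-risk (own payoff 422): to k=4.4 gives 1306 − 277×4.4 = 87.2 → no gain ✓; to k=17.2 gives 2356 − 277×17.2 = -2408.4 → no gain ✓.
Mid-risk (own payoff 1306 − 145×4.4 = 668): to k=0 gives 422 → no gain ✓; to k=17.2 gives 2356 − 145×17.2 = -138 → no gain ✓.
6 of the 6 constraints hold; this profile is a separating equilibrium.

6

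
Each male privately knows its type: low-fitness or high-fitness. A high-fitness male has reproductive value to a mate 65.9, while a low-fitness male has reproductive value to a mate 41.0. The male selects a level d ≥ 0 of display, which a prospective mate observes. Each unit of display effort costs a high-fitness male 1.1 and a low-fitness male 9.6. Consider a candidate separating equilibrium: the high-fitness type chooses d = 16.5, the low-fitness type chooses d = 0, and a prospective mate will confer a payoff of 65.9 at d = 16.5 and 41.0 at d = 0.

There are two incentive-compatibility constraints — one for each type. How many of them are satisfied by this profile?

High-fitness type: signal → 65.9 − 1.1 × 16.5 = 47.75; deviate to 0 → 41.0. IC holds (47.75 ≥ 41.0).
Low-fitness type: stay at 0 → 41.0; mimic → 65.9 − 9.6 × 16.5 = -92.5. IC holds (41.0 ≥ -92.5).
2 of 2 constraints hold, so this is a separating equilibrium.

2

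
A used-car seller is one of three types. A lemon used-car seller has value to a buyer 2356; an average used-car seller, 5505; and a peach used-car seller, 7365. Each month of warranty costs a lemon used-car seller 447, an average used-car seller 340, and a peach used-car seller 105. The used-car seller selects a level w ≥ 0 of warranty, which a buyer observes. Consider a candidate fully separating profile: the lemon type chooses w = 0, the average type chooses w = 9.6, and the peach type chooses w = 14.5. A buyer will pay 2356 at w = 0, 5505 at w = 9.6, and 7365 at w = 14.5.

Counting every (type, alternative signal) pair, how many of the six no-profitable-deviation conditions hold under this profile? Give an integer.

4

Lemon (own payoff 2356): to w=9.6 gives 5505 − 447×9.6 = 1213.8 → no gain ✓; to w=14.5 gives 7365 − 447×14.5 = 883.5 → no gain ✓.
Average (own payoff 5505 − 340×9.6 = 2241): to w=0 gives 2356 → profitable ✗; to w=14.5 gives 7365 − 340×14.5 = 2435 → profitable ✗.
Peach (own payoff 7365 − 105×14.5 = 5842.5): to w=0 gives 2356 → no gain ✓; to w=9.6 gives 5505 − 105×9.6 = 4497 → no gain ✓.
4 of the 6 constraints hold; not an equilibrium.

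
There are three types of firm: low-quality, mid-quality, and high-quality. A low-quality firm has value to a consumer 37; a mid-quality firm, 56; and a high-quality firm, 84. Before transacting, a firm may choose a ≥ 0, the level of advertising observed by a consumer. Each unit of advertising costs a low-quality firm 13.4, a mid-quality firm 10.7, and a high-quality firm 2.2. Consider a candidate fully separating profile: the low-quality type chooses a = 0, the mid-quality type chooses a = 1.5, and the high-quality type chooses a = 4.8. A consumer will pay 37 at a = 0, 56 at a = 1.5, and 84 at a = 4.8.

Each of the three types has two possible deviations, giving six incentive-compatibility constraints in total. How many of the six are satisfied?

6

High-quality (own payoff 84 − 2.2×4.8 = 73.44): to a=0 gives 37 → no gain ✓; to a=1.5 gives 56 − 2.2×1.5 = 52.7 → no gain ✓.
Mid-quality (own payoff 56 − 10.7×1.5 = 39.95): to a=0 gives 37 → no gain ✓; to a=4.8 gives 84 − 10.7×4.8 = 32.64 → no gain ✓.
Low-quality (own payoff 37): to a=1.5 gives 56 − 13.4×1.5 = 35.9 → no gain ✓; to a=4.8 gives 84 − 13.4×4.8 = 19.68 → no gain ✓.
6 of the 6 constraints hold; this profile is a separating equilibrium.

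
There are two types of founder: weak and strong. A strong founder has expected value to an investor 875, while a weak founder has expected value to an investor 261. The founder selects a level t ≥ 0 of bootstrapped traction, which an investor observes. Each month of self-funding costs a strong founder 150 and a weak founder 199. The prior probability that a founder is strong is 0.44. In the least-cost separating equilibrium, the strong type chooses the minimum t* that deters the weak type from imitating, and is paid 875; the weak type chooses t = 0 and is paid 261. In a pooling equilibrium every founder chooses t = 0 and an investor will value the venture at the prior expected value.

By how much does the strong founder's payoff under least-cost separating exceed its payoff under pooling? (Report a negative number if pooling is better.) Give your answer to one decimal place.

Least-cost separating signal: t* solves 261 = 875 − 199·t*, so t* = (875 − 261)/199 ≈ 3.0854.
Strong type's separating payoff: 875 − 150 × t* = 875 − 150 × (875 − 261)/199 = 875 − 92100/199 ≈ 412.186.
Pooling payoff: 0.44 × 875 + 0.56 × 261 = 531.16.
Difference: 412.186 − 531.16 = -118.974, i.e. -119.0 to one decimal place.
The strong type would prefer the pooling outcome.

-119.0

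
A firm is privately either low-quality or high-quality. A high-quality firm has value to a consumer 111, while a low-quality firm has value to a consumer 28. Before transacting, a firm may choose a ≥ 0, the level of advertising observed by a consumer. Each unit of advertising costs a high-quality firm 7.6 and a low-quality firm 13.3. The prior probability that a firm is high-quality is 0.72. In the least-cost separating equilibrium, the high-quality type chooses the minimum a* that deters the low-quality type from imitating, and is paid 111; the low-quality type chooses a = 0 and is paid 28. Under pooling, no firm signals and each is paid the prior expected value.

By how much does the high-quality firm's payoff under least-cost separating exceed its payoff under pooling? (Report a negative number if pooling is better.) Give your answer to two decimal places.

Least-cost separating signal: a* solves 28 = 111 − 13.3·a*, so a* = (111 − 28)/13.3 ≈ 6.2406.
High-quality type's separating payoff: 111 − 7.6 × a* = 111 − 7.6 × (111 − 28)/13.3 = 111 − 630.8/13.3 ≈ 63.5714.
Pooling payoff: 0.72 × 111 + 0.28 × 28 = 87.76.
Difference: 63.5714 − 87.76 = -24.1886, i.e. -24.19 to two decimal places.
The high-quality type would prefer the pooling outcome.

-24.19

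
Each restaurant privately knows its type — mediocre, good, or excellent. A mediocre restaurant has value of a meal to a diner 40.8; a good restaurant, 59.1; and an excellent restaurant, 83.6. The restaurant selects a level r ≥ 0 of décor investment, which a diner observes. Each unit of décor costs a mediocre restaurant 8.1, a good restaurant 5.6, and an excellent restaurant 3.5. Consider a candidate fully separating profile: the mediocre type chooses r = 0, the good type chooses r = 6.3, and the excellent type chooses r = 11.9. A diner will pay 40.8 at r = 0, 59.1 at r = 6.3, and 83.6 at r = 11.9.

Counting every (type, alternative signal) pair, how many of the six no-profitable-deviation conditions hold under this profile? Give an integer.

Good (own payoff 59.1 − 5.6×6.3 = 23.82): to r=0 gives 40.8 → profitable ✗; to r=11.9 gives 83.6 − 5.6×11.9 = 16.96 → no gain ✓.
Mediocre (own payoff 40.8): to r=6.3 gives 59.1 − 8.1×6.3 = 8.07 → no gain ✓; to r=11.9 gives 83.6 − 8.1×11.9 = -12.79 → no gain ✓.
Excellent (own payoff 83.6 − 3.5×11.9 = 41.95): to r=0 gives 40.8 → no gain ✓; to r=6.3 gives 59.1 − 3.5×6.3 = 37.05 → no gain ✓.
5 of the 6 constraints hold; not an equilibrium.

5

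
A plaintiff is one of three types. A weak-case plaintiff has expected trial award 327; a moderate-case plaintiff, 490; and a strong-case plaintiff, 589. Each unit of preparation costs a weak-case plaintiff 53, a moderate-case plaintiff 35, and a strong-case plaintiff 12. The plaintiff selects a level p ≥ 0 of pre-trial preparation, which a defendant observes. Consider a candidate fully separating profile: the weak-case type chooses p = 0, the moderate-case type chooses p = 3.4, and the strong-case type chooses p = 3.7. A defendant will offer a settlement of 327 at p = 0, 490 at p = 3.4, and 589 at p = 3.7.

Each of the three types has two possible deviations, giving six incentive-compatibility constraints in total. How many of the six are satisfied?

Moderate-case (own payoff 490 − 35×3.4 = 371): to p=0 gives 327 → no gain ✓; to p=3.7 gives 589 − 35×3.7 = 459.5 → profitable ✗.
Strong-case (own payoff 589 − 12×3.7 = 544.6): to p=0 gives 327 → no gain ✓; to p=3.4 gives 490 − 12×3.4 = 449.2 → no gain ✓.
Weak-case (own payoff 327): to p=3.4 gives 490 − 53×3.4 = 309.8 → no gain ✓; to p=3.7 gives 589 − 53×3.7 = 392.9 → profitable ✗.
4 of the 6 constraints hold; not an equilibrium.

4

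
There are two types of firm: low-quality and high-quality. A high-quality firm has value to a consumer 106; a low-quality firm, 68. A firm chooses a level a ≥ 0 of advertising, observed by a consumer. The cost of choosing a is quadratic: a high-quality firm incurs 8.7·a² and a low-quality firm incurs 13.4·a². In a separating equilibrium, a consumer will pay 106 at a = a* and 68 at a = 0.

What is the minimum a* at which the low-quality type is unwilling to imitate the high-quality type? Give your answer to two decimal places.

1.68

The low-quality type at a = 0 receives 68; imitating at a* yields 106 − 13.4·a*².
Indifference: 68 = 106 − 13.4·a*², so a*² = (106 − 68) / 13.4 ≈ 2.8358.
a* = √2.8358 ≈ 1.68.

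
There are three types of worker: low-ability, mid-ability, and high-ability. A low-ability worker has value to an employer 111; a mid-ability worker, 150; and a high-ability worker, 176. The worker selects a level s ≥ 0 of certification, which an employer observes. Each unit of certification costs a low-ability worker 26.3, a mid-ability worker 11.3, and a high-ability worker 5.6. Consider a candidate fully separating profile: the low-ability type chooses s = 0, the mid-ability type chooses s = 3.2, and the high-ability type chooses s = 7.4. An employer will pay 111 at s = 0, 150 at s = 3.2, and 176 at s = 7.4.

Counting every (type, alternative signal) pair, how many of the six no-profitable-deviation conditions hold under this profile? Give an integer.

6

Low-ability (own payoff 111): to s=3.2 gives 150 − 26.3×3.2 = 65.84 → no gain ✓; to s=7.4 gives 176 − 26.3×7.4 = -18.62 → no gain ✓.
Mid-ability (own payoff 150 − 11.3×3.2 = 113.84): to s=0 gives 111 → no gain ✓; to s=7.4 gives 176 − 11.3×7.4 = 92.38 → no gain ✓.
High-ability (own payoff 176 − 5.6×7.4 = 134.56): to s=0 gives 111 → no gain ✓; to s=3.2 gives 150 − 5.6×3.2 = 132.08 → no gain ✓.
6 of the 6 constraints hold; this profile is a separating equilibrium.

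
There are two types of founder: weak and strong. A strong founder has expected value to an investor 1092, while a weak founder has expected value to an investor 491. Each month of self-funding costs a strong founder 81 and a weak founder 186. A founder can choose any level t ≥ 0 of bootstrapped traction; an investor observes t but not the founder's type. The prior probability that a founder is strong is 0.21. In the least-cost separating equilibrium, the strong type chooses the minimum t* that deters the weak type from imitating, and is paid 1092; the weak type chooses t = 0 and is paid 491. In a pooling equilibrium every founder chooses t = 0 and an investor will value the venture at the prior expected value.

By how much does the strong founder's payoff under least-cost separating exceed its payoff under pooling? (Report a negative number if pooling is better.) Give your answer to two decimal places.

213.06

Least-cost separating signal: t* solves 491 = 1092 − 186·t*, so t* = (1092 − 491)/186 ≈ 3.2312.
Strong type's separating payoff: 1092 − 81 × t* = 1092 − 81 × (1092 − 491)/186 = 1092 − 48681/186 ≈ 830.2742.
Pooling payoff: 0.21 × 1092 + 0.79 × 491 = 617.21.
Difference: 830.2742 − 617.21 = 213.0642, i.e. 213.06 to two decimal places.
The strong type prefers to separate.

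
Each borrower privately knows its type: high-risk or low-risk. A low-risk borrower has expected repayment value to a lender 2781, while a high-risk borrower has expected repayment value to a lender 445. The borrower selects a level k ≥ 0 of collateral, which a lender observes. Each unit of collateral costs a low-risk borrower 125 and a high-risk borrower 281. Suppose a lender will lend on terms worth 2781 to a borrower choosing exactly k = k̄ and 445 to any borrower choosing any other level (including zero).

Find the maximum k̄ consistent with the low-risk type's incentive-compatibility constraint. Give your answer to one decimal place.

Choosing k̄ yields the low-risk type 2781 − 125·k̄; choosing zero yields 445.
The low-risk type is indifferent at 2781 − 125·k̄ = 445, i.e. k̄ = (2781 − 445) / 125 ≈ 18.7.
For any k̄ above 18.7 the low-risk type would rather pool at zero, so separation collapses.

18.7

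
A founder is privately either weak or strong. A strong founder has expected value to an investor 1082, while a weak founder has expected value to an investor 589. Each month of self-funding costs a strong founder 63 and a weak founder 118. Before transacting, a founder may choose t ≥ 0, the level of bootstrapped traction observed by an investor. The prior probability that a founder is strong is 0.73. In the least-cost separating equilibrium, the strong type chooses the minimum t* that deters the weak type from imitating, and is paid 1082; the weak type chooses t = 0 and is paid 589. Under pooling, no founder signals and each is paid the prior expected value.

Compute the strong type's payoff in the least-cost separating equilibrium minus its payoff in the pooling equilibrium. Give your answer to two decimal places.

-130.10

Least-cost separating signal: t* solves 589 = 1082 − 118·t*, so t* = (1082 − 589)/118 ≈ 4.1780.
Strong type's separating payoff: 1082 − 63 × t* = 1082 − 63 × (1082 − 589)/118 = 1082 − 31059/118 ≈ 818.7881.
Pooling payoff: 0.73 × 1082 + 0.27 × 589 = 948.89.
Difference: 818.7881 − 948.89 = -130.1019, i.e. -130.10 to two decimal places.
The strong type would prefer the pooling outcome.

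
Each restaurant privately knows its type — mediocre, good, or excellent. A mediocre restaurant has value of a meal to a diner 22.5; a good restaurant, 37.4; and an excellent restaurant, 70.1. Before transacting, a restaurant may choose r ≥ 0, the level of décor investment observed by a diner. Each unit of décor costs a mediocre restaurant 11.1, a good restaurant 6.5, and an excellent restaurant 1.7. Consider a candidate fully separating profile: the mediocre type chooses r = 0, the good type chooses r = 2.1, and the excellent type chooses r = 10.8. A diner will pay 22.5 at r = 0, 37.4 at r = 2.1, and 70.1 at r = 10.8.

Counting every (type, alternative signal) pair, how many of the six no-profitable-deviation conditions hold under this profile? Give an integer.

6

Mediocre (own payoff 22.5): to r=2.1 gives 37.4 − 11.1×2.1 = 14.09 → no gain ✓; to r=10.8 gives 70.1 − 11.1×10.8 = -49.78 → no gain ✓.
Excellent (own payoff 70.1 − 1.7×10.8 = 51.74): to r=0 gives 22.5 → no gain ✓; to r=2.1 gives 37.4 − 1.7×2.1 = 33.83 → no gain ✓.
Good (own payoff 37.4 − 6.5×2.1 = 23.75): to r=0 gives 22.5 → no gain ✓; to r=10.8 gives 70.1 − 6.5×10.8 = -0.1 → no gain ✓.
6 of the 6 constraints hold; this profile is a separating equilibrium.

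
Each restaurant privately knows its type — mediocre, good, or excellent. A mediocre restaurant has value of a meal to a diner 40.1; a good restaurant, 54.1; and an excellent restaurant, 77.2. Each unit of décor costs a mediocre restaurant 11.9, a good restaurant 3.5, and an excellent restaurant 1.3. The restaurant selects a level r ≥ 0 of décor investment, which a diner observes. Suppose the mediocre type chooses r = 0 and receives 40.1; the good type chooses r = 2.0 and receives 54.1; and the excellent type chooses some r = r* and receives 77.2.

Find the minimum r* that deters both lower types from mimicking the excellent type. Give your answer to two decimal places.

8.60

Mediocre type (on-path payoff 40.1) won't mimic when 40.1 ≥ 77.2 − 11.9·r*, i.e. r* ≥ 3.12.
Good type (on-path payoff 54.1 − 3.5×2.0 = 47.1) won't mimic when 47.1 ≥ 77.2 − 3.5·r*, i.e. r* ≥ 8.60.
Both must hold, so r* = max(3.12, 8.60) = 8.60. The good type's constraint binds.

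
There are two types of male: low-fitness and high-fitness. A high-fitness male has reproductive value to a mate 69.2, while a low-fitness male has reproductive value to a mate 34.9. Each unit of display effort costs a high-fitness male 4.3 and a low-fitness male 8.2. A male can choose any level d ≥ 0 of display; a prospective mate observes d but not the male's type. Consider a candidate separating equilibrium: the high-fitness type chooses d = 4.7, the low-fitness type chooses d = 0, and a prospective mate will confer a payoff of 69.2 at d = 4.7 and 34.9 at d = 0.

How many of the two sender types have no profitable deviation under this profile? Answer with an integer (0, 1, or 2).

High-fitness type: signal → 69.2 − 4.3 × 4.7 = 48.99; deviate to 0 → 34.9. IC holds (48.99 ≥ 34.9).
Low-fitness type: stay at 0 → 34.9; mimic → 69.2 − 8.2 × 4.7 = 30.66. IC holds (34.9 ≥ 30.66).
2 of 2 constraints hold, so this is a separating equilibrium.

2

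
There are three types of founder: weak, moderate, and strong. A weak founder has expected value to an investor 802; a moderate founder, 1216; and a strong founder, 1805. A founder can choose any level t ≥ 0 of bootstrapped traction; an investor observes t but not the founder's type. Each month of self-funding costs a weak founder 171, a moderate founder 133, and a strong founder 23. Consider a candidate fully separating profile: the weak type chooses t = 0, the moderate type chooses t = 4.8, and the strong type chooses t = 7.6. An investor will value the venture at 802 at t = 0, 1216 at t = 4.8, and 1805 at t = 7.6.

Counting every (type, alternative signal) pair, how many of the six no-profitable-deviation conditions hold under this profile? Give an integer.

4

Moderate (own payoff 1216 − 133×4.8 = 577.6): to t=0 gives 802 → profitable ✗; to t=7.6 gives 1805 − 133×7.6 = 794.2 → profitable ✗.
Strong (own payoff 1805 − 23×7.6 = 1630.2): to t=0 gives 802 → no gain ✓; to t=4.8 gives 1216 − 23×4.8 = 1105.6 → no gain ✓.
Weak (own payoff 802): to t=4.8 gives 1216 − 171×4.8 = 395.2 → no gain ✓; to t=7.6 gives 1805 − 171×7.6 = 505.4 → no gain ✓.
4 of the 6 constraints hold; not an equilibrium.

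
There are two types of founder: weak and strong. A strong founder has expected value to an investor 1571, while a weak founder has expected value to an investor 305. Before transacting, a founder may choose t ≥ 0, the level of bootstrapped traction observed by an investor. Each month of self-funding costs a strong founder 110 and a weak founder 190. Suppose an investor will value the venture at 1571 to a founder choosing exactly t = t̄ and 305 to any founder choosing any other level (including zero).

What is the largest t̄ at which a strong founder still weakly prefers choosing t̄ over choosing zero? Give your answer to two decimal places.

11.51

Choosing t̄ yields the strong type 1571 − 110·t̄; choosing zero yields 305.
The strong type is indifferent at 1571 − 110·t̄ = 305, i.e. t̄ = (1571 − 305) / 110 ≈ 11.51.
For any t̄ above 11.51 the strong type would rather pool at zero, so separation collapses.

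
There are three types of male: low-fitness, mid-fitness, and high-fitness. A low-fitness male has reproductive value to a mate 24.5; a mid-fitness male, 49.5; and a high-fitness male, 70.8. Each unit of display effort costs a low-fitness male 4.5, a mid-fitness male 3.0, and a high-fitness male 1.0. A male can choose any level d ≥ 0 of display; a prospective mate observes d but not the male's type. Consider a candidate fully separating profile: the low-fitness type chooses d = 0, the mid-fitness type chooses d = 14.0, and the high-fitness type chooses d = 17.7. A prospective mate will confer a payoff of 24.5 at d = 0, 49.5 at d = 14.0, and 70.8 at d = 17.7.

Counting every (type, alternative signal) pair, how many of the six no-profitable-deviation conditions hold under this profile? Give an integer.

Low-fitness (own payoff 24.5): to d=14.0 gives 49.5 − 4.5×14.0 = -13.5 → no gain ✓; to d=17.7 gives 70.8 − 4.5×17.7 = -8.85 → no gain ✓.
Mid-fitness (own payoff 49.5 − 3.0×14.0 = 7.5): to d=0 gives 24.5 → profitable ✗; to d=17.7 gives 70.8 − 3.0×17.7 = 17.7 → profitable ✗.
High-fitness (own payoff 70.8 − 1.0×17.7 = 53.1): to d=0 gives 24.5 → no gain ✓; to d=14.0 gives 49.5 − 1.0×14.0 = 35.5 → no gain ✓.
4 of the 6 constraints hold; not an equilibrium.

4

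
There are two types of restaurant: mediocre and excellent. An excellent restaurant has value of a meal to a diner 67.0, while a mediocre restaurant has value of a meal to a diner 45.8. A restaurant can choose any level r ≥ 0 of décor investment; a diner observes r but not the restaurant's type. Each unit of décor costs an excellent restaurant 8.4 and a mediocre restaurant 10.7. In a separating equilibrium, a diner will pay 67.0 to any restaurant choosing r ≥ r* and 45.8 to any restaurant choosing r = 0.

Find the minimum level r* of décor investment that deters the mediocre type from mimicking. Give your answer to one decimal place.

2.0

A mediocre restaurant choosing r = 0 receives 45.8.
Imitating at r* instead would pay 67.0 at cost 10.7·r*, netting 67.0 − 10.7·r*.
Indifference: 45.8 = 67.0 − 10.7·r*, so r* = (67.0 − 45.8) / 10.7 ≈ 2.0.
At r* the mediocre type's incentive constraint just binds; the excellent type strictly prefers r* since its per-unit cost is lower.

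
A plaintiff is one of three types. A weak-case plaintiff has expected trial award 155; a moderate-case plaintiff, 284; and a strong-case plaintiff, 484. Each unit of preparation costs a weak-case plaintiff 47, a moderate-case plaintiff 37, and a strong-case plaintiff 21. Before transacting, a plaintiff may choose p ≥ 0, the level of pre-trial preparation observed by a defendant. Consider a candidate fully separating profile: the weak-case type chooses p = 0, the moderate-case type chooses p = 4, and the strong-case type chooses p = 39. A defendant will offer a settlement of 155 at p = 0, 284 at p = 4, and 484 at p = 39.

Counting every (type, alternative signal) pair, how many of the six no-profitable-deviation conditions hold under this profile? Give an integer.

3

Weak-case (own payoff 155): to p=4 gives 284 − 47×4 = 96 → no gain ✓; to p=39 gives 484 − 47×39 = -1349 → no gain ✓.
Strong-case (own payoff 484 − 21×39 = -335): to p=0 gives 155 → profitable ✗; to p=4 gives 284 − 21×4 = 200 → profitable ✗.
Moderate-case (own payoff 284 − 37×4 = 136): to p=0 gives 155 → profitable ✗; to p=39 gives 484 − 37×39 = -959 → no gain ✓.
3 of the 6 constraints hold; not an equilibrium.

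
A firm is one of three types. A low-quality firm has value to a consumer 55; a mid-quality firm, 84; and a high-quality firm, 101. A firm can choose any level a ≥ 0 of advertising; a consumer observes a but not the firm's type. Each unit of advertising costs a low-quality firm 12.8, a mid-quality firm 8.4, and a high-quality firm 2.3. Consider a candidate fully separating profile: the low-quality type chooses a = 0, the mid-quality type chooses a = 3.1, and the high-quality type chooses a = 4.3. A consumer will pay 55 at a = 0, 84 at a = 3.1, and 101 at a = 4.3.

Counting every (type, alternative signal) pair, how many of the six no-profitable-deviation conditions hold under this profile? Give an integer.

Mid-quality (own payoff 84 − 8.4×3.1 = 57.96): to a=0 gives 55 → no gain ✓; to a=4.3 gives 101 − 8.4×4.3 = 64.88 → profitable ✗.
High-quality (own payoff 101 − 2.3×4.3 = 91.11): to a=0 gives 55 → no gain ✓; to a=3.1 gives 84 − 2.3×3.1 = 76.87 → no gain ✓.
Low-quality (own payoff 55): to a=3.1 gives 84 − 12.8×3.1 = 44.32 → no gain ✓; to a=4.3 gives 101 − 12.8×4.3 = 45.96 → no gain ✓.
5 of the 6 constraints hold; not an equilibrium.

5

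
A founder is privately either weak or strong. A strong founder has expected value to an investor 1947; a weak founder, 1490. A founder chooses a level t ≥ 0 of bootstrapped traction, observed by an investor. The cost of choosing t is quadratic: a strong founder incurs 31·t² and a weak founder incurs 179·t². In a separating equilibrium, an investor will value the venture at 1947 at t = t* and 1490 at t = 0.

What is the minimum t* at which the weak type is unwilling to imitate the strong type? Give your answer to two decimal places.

1.60

The weak type at t = 0 receives 1490; imitating at t* yields 1947 − 179·t*².
Indifference: 1490 = 1947 − 179·t*², so t*² = (1947 − 1490) / 179 ≈ 2.5531.
t* = √2.5531 ≈ 1.60.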